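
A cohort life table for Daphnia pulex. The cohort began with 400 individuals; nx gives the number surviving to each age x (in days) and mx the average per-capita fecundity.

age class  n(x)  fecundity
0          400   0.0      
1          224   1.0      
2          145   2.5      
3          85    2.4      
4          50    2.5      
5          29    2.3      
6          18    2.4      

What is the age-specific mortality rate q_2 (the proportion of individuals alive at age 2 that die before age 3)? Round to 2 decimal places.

lx = nx/n0 = nx/400: 1, 0.56, 0.3625, 0.2125, 0.125, 0.0725, 0.045
q_2 = (l_2 − l_3) / l_2 = (0.3625 − 0.2125) / 0.3625
     = 0.15 / 0.3625 = 0.413793… → 0.41

0.41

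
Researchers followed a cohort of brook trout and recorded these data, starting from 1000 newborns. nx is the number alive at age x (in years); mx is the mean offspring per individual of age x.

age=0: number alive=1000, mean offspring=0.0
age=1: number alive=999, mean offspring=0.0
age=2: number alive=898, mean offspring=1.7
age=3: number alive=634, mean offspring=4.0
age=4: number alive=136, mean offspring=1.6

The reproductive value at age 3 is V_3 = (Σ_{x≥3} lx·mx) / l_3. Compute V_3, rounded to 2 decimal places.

lx = nx/n0 = nx/1000: 1, 0.999, 0.898, 0.634, 0.136
lx·mx for x ≥ 3: 2.536, 0.2176 → sum = 2.7536
V_3 = 2.7536 / l_3 = 2.7536 / 0.634 = 4.343218… → 4.34

4.34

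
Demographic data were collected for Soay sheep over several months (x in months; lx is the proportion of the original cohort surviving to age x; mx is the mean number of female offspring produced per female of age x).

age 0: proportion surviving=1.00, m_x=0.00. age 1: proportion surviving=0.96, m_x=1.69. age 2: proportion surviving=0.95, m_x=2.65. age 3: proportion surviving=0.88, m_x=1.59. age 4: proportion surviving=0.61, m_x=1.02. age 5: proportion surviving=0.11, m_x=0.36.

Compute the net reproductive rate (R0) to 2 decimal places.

6.20

lx·mx by age: 0, 1.6224, 2.5175, 1.3992, 0.6222, 0.0396
R0 = Σ lx·mx = 6.2009 → 6.20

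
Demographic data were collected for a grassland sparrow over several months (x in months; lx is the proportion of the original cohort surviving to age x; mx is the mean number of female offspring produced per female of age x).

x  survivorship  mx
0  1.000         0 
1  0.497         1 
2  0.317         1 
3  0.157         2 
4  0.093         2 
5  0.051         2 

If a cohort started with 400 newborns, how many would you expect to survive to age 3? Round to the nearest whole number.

63

Expected survivors = N0 · l_3 = 400 × 0.157 = 62.8 → 63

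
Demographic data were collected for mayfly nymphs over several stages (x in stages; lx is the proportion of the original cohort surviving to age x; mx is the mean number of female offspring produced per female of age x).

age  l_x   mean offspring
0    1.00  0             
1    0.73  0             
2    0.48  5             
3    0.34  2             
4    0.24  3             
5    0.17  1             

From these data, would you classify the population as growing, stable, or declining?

R0 = Σ lx·mx = 0 + 0 + 2.4 + 0.68 + 0.72 + 0.17 = 3.97
R0 > 1, so the population is growing.

growing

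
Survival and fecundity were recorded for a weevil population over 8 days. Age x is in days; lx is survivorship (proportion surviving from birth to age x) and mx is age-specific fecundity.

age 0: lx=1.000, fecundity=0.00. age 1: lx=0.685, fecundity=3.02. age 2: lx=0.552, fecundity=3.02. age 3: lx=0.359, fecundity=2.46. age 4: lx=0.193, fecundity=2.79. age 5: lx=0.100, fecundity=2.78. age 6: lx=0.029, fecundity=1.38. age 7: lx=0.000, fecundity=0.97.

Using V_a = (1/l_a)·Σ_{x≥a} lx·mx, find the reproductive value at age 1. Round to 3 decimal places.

7.993

lx·mx for x ≥ 1: 2.0687, 1.66704, 0.88314, 0.53847, 0.278, 0.04002, 0 → sum = 5.47537
V_1 = 5.47537 / l_1 = 5.47537 / 0.685 = 7.993241… → 7.993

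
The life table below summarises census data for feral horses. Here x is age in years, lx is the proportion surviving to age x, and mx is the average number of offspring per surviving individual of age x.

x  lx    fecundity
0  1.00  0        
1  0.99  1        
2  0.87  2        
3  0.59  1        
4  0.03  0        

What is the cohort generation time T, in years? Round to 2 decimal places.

lx·mx: 0, 0.99, 1.74, 0.59, 0 → R0 = 3.32
x·lx·mx: 0, 0.99, 3.48, 1.77, 0 → Σ = 6.24
T = 6.24 / 3.32 = 1.879518… → 1.88

1.88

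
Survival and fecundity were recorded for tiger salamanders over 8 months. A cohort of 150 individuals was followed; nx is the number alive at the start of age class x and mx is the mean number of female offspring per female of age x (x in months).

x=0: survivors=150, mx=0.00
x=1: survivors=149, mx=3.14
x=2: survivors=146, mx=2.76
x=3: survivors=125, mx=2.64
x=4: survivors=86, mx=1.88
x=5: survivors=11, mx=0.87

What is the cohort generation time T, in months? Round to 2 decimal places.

2.16

lx = nx/n0 = nx/150: 1, 0.99333…, 0.97333…, 0.83333…, 0.57333…, 0.07333…
lx·mx: 0, 3.119067…, 2.6864…, 2.2…, 1.077867…, 0.0638… → R0 = 9.147133…
x·lx·mx: 0, 3.119067…, 5.3728…, 6.6…, 4.311467…, 0.319… → Σ = 19.722333…
T = 19.722333… / 9.147133… = 2.156122… → 2.16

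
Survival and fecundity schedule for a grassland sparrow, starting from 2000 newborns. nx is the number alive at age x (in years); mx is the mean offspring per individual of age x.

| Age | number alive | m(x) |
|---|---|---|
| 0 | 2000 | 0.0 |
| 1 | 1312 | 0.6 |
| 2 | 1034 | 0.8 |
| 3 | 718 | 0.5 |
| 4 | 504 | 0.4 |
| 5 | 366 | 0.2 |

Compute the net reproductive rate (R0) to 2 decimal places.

lx = nx/n0 = nx/2000: 1, 0.656, 0.517, 0.359, 0.252, 0.183
lx·mx by age: 0, 0.3936, 0.4136, 0.1795, 0.1008, 0.0366
R0 = Σ lx·mx = 1.1241 → 1.12

1.12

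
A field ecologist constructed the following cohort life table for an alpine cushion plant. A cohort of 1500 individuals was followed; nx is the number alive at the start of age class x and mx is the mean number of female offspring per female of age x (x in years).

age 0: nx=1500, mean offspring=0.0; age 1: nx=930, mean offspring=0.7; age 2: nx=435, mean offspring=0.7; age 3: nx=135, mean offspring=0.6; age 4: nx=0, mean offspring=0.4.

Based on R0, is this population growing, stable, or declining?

declining

lx = nx/n0 = nx/1500: 1, 0.62, 0.29, 0.09, 0
R0 = Σ lx·mx = 0 + 0.434 + 0.203 + 0.054 + 0 = 0.691
R0 < 1, so the population is declining.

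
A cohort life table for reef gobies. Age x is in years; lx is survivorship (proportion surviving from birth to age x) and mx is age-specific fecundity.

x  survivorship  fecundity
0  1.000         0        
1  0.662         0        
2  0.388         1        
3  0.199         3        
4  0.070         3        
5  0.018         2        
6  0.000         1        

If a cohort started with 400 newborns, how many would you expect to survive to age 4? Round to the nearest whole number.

28

Expected survivors = N0 · l_4 = 400 × 0.070 = 28 → 28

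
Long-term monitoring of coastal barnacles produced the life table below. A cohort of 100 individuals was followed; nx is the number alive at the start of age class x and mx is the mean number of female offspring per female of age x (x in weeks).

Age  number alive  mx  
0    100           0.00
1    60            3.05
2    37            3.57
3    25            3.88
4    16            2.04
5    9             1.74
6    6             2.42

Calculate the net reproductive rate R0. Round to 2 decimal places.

4.75

lx = nx/n0 = nx/100: 1, 0.6, 0.37, 0.25, 0.16, 0.09, 0.06
lx·mx by age: 0, 1.83, 1.3209, 0.97, 0.3264, 0.1566, 0.1452
R0 = Σ lx·mx = 4.7491 → 4.75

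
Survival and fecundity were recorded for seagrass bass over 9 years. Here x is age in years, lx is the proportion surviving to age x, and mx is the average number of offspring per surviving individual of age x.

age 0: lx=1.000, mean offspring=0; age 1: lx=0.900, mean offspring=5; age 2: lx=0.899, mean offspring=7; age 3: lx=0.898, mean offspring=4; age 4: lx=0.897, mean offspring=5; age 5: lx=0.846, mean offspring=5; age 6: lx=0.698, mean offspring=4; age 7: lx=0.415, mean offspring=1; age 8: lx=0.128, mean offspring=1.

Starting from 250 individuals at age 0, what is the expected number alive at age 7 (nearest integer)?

Expected survivors = N0 · l_7 = 250 × 0.415 = 103.75 → 104

104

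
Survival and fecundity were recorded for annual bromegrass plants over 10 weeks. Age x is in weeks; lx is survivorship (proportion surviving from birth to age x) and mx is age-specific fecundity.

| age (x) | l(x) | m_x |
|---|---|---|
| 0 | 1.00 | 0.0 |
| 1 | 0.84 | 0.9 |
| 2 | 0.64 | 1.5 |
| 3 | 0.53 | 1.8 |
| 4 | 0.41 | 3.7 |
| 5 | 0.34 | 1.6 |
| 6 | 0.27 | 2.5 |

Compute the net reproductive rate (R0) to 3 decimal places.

5.406

lx·mx by age: 0, 0.756, 0.96, 0.954, 1.517, 0.544, 0.675
R0 = Σ lx·mx = 5.406 → 5.406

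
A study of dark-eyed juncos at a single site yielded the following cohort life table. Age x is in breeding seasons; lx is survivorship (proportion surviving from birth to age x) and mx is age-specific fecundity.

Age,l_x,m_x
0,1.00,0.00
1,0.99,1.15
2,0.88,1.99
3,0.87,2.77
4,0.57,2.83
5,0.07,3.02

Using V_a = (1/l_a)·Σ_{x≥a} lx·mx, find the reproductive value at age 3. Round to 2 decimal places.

4.87

lx·mx for x ≥ 3: 2.4099, 1.6131, 0.2114 → sum = 4.2344
V_3 = 4.2344 / l_3 = 4.2344 / 0.87 = 4.867126… → 4.87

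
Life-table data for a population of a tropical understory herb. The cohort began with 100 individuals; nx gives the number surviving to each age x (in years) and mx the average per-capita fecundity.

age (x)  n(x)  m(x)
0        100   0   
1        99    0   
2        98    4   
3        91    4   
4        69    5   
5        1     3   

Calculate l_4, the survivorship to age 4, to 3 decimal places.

0.690

l_4 = n_4/n_0 = 69/100 = 0.69 → 0.690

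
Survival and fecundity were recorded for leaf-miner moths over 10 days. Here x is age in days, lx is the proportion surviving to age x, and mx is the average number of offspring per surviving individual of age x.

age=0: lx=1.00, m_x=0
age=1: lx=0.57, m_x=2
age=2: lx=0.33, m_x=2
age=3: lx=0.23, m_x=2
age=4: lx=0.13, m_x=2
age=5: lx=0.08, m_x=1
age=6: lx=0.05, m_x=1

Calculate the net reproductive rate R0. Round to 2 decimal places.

2.65

lx·mx by age: 0, 1.14, 0.66, 0.46, 0.26, 0.08, 0.05
R0 = Σ lx·mx = 2.65 → 2.65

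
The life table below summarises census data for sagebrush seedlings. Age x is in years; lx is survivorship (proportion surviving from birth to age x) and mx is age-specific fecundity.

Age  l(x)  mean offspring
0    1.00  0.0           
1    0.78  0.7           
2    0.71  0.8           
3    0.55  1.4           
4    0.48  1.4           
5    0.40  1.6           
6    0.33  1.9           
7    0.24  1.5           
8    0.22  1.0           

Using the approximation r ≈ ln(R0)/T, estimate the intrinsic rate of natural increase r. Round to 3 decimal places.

0.364

R0 = Σ lx·mx = 0 + 0.546 + 0.568 + 0.77 + 0.672 + 0.64 + 0.627 + 0.36 + 0.22 = 4.403
Σ x·lx·mx = 17.922; T = 17.922/4.403 = 4.07041…
r ≈ ln(R0)/T = ln(4.403)/4.07041… = 0.36416… → 0.364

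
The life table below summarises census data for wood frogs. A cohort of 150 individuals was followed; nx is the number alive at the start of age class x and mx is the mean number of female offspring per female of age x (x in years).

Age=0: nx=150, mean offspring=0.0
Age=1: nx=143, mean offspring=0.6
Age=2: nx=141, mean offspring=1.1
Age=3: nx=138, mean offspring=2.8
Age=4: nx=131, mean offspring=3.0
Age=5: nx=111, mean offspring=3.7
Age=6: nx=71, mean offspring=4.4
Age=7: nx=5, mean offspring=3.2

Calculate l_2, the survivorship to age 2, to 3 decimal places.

l_2 = n_2/n_0 = 141/150 = 0.94 → 0.940

0.940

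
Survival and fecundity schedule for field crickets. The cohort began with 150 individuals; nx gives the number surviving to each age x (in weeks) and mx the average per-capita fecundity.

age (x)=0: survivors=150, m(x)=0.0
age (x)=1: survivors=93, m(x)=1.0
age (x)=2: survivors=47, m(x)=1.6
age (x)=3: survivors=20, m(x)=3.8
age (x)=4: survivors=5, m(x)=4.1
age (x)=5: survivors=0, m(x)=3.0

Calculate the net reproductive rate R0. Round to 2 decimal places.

lx = nx/n0 = nx/150: 1, 0.62, 0.31333…, 0.13333…, 0.03333…, 0
lx·mx by age: 0, 0.62, 0.501333…, 0.506667…, 0.136667…, 0
R0 = Σ lx·mx = 1.764667… → 1.76

1.76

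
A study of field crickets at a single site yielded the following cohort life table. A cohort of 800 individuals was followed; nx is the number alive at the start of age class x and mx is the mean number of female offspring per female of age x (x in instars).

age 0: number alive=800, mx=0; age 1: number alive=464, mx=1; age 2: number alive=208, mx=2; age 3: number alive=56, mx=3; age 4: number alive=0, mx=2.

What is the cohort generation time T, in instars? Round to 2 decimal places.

1.72

lx = nx/n0 = nx/800: 1, 0.58, 0.26, 0.07, 0
lx·mx: 0, 0.58, 0.52, 0.21, 0 → R0 = 1.31
x·lx·mx: 0, 0.58, 1.04, 0.63, 0 → Σ = 2.25
T = 2.25 / 1.31 = 1.717557… → 1.72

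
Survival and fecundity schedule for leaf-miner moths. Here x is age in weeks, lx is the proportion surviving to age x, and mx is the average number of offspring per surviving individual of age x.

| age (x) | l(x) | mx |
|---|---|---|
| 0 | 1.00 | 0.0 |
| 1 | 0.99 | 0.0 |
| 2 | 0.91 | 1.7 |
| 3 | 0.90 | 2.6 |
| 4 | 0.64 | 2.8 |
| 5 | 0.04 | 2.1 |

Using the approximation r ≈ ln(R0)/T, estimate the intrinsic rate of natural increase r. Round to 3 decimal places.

0.570

R0 = Σ lx·mx = 0 + 0 + 1.547 + 2.34 + 1.792 + 0.084 = 5.763
Σ x·lx·mx = 17.702; T = 17.702/5.763 = 3.07166…
r ≈ ln(R0)/T = ln(5.763)/3.07166… = 0.5702… → 0.570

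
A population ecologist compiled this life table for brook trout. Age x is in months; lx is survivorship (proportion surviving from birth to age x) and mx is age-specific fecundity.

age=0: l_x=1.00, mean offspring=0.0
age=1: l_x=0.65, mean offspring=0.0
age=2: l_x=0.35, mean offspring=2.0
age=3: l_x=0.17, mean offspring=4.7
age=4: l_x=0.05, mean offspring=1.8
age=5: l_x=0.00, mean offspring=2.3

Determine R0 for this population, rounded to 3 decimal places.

lx·mx by age: 0, 0, 0.7, 0.799, 0.09, 0
R0 = Σ lx·mx = 1.589 → 1.589

1.589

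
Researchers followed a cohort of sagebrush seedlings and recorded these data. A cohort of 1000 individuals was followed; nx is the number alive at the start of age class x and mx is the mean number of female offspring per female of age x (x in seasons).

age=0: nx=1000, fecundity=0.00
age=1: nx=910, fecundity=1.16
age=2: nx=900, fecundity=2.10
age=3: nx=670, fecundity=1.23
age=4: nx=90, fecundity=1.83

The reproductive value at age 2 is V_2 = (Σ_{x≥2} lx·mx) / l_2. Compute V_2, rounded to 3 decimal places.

3.199

lx = nx/n0 = nx/1000: 1, 0.91, 0.9, 0.67, 0.09
lx·mx for x ≥ 2: 1.89, 0.8241, 0.1647 → sum = 2.8788
V_2 = 2.8788 / l_2 = 2.8788 / 0.9 = 3.198667… → 3.199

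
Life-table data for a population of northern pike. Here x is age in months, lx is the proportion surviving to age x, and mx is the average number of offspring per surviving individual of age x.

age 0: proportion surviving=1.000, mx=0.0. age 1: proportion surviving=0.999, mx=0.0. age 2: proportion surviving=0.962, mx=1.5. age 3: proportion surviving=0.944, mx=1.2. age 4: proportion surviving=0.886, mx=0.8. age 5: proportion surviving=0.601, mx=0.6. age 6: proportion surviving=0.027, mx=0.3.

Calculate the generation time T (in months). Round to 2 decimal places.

3.00

lx·mx: 0, 0, 1.443, 1.1328, 0.7088, 0.3606, 0.0081 → R0 = 3.6533
x·lx·mx: 0, 0, 2.886, 3.3984, 2.8352, 1.803, 0.0486 → Σ = 10.9712
T = 10.9712 / 3.6533 = 3.003093… → 3.00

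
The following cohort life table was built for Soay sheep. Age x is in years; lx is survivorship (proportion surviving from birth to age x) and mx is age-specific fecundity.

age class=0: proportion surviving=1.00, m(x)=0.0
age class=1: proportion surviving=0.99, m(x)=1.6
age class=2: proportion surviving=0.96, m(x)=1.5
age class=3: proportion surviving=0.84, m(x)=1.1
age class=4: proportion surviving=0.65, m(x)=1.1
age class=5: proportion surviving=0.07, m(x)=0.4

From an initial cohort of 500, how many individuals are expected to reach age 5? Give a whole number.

35

Expected survivors = N0 · l_5 = 500 × 0.07 = 35 → 35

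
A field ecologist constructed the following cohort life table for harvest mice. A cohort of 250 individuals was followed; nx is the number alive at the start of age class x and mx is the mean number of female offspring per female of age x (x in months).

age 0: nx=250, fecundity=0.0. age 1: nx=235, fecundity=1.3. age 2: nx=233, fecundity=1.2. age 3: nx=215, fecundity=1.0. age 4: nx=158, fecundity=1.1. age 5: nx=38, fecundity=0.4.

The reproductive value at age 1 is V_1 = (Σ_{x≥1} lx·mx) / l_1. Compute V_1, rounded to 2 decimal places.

4.21

lx = nx/n0 = nx/250: 1, 0.94, 0.932, 0.86, 0.632, 0.152
lx·mx for x ≥ 1: 1.222, 1.1184, 0.86, 0.6952, 0.0608 → sum = 3.9564
V_1 = 3.9564 / l_1 = 3.9564 / 0.94 = 4.208936… → 4.21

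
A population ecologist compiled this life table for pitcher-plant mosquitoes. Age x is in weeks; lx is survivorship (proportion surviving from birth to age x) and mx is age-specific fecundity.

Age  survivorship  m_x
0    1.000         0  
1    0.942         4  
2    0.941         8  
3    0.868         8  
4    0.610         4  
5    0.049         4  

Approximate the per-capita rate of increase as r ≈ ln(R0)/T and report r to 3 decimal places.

1.259

R0 = Σ lx·mx = 0 + 3.768 + 7.528 + 6.944 + 2.44 + 0.196 = 20.876
Σ x·lx·mx = 50.396; T = 50.396/20.876 = 2.41406…
r ≈ ln(R0)/T = ln(20.876)/2.41406… = 1.25871… → 1.259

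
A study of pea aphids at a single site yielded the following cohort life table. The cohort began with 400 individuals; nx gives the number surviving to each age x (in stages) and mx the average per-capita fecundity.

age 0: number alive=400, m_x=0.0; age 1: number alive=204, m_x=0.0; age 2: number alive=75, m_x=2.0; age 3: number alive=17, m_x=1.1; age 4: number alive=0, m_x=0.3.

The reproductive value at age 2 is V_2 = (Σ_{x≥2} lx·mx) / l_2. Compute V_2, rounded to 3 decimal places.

lx = nx/n0 = nx/400: 1, 0.51, 0.1875, 0.0425, 0
lx·mx for x ≥ 2: 0.375, 0.04675, 0 → sum = 0.42175
V_2 = 0.42175 / l_2 = 0.42175 / 0.1875 = 2.249333… → 2.249

2.249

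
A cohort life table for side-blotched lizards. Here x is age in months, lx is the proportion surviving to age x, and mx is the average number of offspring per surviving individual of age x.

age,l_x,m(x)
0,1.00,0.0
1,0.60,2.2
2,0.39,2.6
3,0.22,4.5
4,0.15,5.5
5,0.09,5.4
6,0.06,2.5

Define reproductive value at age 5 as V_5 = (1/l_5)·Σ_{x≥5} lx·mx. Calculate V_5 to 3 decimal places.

lx·mx for x ≥ 5: 0.486, 0.15 → sum = 0.636
V_5 = 0.636 / l_5 = 0.636 / 0.09 = 7.066667… → 7.067

7.067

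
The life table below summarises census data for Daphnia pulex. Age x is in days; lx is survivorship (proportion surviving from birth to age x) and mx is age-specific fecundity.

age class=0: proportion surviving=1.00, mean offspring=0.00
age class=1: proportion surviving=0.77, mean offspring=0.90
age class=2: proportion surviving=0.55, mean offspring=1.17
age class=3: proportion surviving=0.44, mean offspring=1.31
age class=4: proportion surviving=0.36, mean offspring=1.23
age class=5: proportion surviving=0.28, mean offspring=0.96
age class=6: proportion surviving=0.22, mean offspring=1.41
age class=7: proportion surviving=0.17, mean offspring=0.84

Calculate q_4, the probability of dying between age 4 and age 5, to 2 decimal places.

0.22

q_4 = (l_4 − l_5) / l_4 = (0.36 − 0.28) / 0.36
     = 0.08 / 0.36 = 0.222222… → 0.22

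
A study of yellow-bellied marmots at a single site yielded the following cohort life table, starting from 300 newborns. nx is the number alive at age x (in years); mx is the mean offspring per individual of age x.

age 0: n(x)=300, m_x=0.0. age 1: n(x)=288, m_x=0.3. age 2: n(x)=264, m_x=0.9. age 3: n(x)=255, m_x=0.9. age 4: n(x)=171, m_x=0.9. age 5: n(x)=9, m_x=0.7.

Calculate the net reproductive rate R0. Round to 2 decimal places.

2.38

lx = nx/n0 = nx/300: 1, 0.96, 0.88, 0.85, 0.57, 0.03
lx·mx by age: 0, 0.288, 0.792, 0.765, 0.513, 0.021
R0 = Σ lx·mx = 2.379 → 2.38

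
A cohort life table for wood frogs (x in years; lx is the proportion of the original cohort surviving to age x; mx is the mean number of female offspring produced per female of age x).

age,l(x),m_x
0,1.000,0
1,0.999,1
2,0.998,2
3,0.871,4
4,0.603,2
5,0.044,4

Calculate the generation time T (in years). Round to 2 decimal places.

lx·mx: 0, 0.999, 1.996, 3.484, 1.206, 0.176 → R0 = 7.861
x·lx·mx: 0, 0.999, 3.992, 10.452, 4.824, 0.88 → Σ = 21.147
T = 21.147 / 7.861 = 2.690116… → 2.69

2.69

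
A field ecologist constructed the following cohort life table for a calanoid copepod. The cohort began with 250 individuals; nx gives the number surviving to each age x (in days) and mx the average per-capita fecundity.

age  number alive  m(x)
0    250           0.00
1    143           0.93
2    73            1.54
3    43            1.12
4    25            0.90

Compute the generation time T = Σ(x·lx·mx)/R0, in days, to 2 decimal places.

1.87

lx = nx/n0 = nx/250: 1, 0.572, 0.292, 0.172, 0.1
lx·mx: 0, 0.53196, 0.44968, 0.19264, 0.09 → R0 = 1.26428
x·lx·mx: 0, 0.53196, 0.89936, 0.57792, 0.36 → Σ = 2.36924
T = 2.36924 / 1.26428 = 1.873984… → 1.87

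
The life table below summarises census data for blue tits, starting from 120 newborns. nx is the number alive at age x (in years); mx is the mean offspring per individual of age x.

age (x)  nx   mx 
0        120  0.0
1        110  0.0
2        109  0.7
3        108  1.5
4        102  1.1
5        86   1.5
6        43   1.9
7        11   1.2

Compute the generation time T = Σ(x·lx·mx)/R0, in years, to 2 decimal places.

lx = nx/n0 = nx/120: 1, 0.91667…, 0.90833…, 0.9, 0.85, 0.71667…, 0.35833…, 0.09167…
lx·mx: 0, 0, 0.635833…, 1.35, 0.935, 1.075…, 0.680833…, 0.11… → R0 = 4.786667…
x·lx·mx: 0, 0, 1.271667…, 4.05, 3.74, 5.375…, 4.085…, 0.77… → Σ = 19.291667…
T = 19.291667… / 4.786667… = 4.030292… → 4.03

4.03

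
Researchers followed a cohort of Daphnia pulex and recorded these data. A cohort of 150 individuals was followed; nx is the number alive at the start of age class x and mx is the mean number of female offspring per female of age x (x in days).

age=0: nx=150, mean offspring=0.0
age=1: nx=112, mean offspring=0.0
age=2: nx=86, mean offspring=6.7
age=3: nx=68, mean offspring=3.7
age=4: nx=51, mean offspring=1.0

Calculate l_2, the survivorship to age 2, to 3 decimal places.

0.573

l_2 = n_2/n_0 = 86/150 = 0.573333… → 0.573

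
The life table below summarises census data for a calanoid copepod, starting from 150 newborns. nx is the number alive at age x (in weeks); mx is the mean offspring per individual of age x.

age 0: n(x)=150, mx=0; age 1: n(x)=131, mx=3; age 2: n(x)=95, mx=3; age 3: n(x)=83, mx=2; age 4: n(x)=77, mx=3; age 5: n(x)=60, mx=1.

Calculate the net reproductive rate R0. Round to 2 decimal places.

7.57

lx = nx/n0 = nx/150: 1, 0.87333…, 0.63333…, 0.55333…, 0.51333…, 0.4
lx·mx by age: 0, 2.62…, 1.9…, 1.106667…, 1.54…, 0.4
R0 = Σ lx·mx = 7.566667… → 7.57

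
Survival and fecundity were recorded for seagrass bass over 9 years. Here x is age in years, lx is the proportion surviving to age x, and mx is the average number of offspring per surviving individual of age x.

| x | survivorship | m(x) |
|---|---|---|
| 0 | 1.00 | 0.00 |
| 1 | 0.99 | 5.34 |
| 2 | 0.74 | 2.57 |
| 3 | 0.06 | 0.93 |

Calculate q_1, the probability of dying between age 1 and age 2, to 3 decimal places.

0.253

q_1 = (l_1 − l_2) / l_1 = (0.99 − 0.74) / 0.99
     = 0.25 / 0.99 = 0.252525… → 0.253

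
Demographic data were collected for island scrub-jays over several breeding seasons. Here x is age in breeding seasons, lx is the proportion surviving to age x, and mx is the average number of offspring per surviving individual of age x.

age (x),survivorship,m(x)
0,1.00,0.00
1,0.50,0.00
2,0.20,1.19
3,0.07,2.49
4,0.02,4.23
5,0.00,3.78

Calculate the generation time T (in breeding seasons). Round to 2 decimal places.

lx·mx: 0, 0, 0.238, 0.1743, 0.0846, 0 → R0 = 0.4969
x·lx·mx: 0, 0, 0.476, 0.5229, 0.3384, 0 → Σ = 1.3373
T = 1.3373 / 0.4969 = 2.691286… → 2.69

2.69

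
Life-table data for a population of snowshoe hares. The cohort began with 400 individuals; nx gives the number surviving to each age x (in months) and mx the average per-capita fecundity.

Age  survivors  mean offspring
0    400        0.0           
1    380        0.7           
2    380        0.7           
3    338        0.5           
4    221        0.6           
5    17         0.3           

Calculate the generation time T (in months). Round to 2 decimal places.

lx = nx/n0 = nx/400: 1, 0.95, 0.95, 0.845, 0.5525, 0.0425
lx·mx: 0, 0.665, 0.665, 0.4225, 0.3315, 0.01275 → R0 = 2.09675
x·lx·mx: 0, 0.665, 1.33, 1.2675, 1.326, 0.06375 → Σ = 4.65225
T = 4.65225 / 2.09675 = 2.218791… → 2.22

2.22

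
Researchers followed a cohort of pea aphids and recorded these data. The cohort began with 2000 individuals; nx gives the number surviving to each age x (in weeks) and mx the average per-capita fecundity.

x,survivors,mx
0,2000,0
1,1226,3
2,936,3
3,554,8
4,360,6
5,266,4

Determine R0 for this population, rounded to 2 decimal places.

lx = nx/n0 = nx/2000: 1, 0.613, 0.468, 0.277, 0.18, 0.133
lx·mx by age: 0, 1.839, 1.404, 2.216, 1.08, 0.532
R0 = Σ lx·mx = 7.071 → 7.07

7.07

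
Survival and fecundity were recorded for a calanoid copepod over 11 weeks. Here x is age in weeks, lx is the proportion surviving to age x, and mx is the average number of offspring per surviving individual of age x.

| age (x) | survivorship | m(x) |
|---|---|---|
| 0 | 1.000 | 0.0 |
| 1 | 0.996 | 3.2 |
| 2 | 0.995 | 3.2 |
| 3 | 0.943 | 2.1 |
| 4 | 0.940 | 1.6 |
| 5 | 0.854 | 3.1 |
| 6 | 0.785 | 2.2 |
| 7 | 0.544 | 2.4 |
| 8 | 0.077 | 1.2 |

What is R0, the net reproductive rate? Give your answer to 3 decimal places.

lx·mx by age: 0, 3.1872, 3.184, 1.9803, 1.504, 2.6474, 1.727, 1.3056, 0.0924
R0 = Σ lx·mx = 15.6279 → 15.628

15.628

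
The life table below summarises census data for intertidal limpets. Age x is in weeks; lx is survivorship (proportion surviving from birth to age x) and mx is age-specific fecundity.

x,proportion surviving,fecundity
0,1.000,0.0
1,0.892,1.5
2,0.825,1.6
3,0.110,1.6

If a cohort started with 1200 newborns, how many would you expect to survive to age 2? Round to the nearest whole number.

Expected survivors = N0 · l_2 = 1200 × 0.825 = 990 → 990

990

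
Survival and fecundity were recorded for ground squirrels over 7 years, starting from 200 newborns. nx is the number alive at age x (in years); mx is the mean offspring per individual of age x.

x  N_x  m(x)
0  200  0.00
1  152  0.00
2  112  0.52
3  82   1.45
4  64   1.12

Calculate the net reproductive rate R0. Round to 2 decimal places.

lx = nx/n0 = nx/200: 1, 0.76, 0.56, 0.41, 0.32
lx·mx by age: 0, 0, 0.2912, 0.5945, 0.3584
R0 = Σ lx·mx = 1.2441 → 1.24

1.24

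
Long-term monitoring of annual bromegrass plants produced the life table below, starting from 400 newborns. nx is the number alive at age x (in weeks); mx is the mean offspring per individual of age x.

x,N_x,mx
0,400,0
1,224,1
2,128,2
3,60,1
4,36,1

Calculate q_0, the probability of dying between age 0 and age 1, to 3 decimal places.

0.440

lx = nx/n0 = nx/400: 1, 0.56, 0.32, 0.15, 0.09
q_0 = (l_0 − l_1) / l_0 = (1 − 0.56) / 1
     = 0.44 / 1 = 0.44 → 0.440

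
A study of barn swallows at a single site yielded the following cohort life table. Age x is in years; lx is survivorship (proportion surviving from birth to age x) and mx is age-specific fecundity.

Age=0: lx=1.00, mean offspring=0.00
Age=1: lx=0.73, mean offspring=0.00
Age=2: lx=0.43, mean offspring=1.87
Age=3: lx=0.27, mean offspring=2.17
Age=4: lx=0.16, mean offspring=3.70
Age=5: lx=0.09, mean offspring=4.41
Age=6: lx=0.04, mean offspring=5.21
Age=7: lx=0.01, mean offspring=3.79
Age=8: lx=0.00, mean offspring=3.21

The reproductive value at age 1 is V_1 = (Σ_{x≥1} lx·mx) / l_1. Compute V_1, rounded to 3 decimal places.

3.596

lx·mx for x ≥ 1: 0, 0.8041, 0.5859, 0.592, 0.3969, 0.2084, 0.0379, 0 → sum = 2.6252
V_1 = 2.6252 / l_1 = 2.6252 / 0.73 = 3.596164… → 3.596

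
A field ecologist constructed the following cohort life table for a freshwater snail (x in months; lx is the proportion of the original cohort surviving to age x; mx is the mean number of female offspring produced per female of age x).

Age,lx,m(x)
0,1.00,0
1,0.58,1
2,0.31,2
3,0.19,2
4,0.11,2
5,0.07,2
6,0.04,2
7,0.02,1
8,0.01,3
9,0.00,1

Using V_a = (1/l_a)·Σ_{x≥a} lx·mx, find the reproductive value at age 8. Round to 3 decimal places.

3.000

lx·mx for x ≥ 8: 0.03, 0 → sum = 0.03
V_8 = 0.03 / l_8 = 0.03 / 0.01 = 3 → 3.000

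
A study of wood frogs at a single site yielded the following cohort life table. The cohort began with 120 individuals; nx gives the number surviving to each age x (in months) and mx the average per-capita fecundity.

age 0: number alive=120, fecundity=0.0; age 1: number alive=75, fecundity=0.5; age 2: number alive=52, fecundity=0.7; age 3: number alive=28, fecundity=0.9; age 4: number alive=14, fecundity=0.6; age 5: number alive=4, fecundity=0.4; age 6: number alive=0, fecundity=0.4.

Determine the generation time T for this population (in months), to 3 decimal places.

lx = nx/n0 = nx/120: 1, 0.625, 0.43333…, 0.23333…, 0.11667…, 0.03333…, 0
lx·mx: 0, 0.3125, 0.303333…, 0.21…, 0.07…, 0.013333…, 0 → R0 = 0.909167…
x·lx·mx: 0, 0.3125, 0.606667…, 0.63…, 0.28…, 0.066667…, 0 → Σ = 1.895833…
T = 1.895833… / 0.909167… = 2.085243… → 2.085

2.085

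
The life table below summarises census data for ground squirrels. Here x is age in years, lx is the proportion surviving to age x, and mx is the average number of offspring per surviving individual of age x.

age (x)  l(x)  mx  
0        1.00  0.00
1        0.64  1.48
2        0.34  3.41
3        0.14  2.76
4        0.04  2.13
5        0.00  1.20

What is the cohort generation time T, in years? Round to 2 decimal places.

1.85

lx·mx: 0, 0.9472, 1.1594, 0.3864, 0.0852, 0 → R0 = 2.5782
x·lx·mx: 0, 0.9472, 2.3188, 1.1592, 0.3408, 0 → Σ = 4.766
T = 4.766 / 2.5782 = 1.848577… → 1.85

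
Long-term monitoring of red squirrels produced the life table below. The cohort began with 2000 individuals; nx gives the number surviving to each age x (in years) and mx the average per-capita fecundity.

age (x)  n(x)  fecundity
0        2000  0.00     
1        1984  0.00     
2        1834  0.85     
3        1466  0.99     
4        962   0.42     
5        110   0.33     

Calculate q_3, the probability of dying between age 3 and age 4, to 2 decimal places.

lx = nx/n0 = nx/2000: 1, 0.992, 0.917, 0.733, 0.481, 0.055
q_3 = (l_3 − l_4) / l_3 = (0.733 − 0.481) / 0.733
     = 0.252 / 0.733 = 0.343793… → 0.34

0.34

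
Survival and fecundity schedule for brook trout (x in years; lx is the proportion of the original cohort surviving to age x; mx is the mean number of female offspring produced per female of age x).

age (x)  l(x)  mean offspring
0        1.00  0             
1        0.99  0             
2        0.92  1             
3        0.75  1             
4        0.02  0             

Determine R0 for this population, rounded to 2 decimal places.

1.67

lx·mx by age: 0, 0, 0.92, 0.75, 0
R0 = Σ lx·mx = 1.67 → 1.67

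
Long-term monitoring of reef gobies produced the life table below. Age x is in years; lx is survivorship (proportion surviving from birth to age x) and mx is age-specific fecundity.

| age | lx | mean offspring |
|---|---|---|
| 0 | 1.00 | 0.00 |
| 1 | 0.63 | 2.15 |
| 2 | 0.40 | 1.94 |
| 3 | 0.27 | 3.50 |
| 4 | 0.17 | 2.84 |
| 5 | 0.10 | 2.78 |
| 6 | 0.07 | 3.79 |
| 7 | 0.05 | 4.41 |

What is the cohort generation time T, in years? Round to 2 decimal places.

lx·mx: 0, 1.3545, 0.776, 0.945, 0.4828, 0.278, 0.2653, 0.2205 → R0 = 4.3221
x·lx·mx: 0, 1.3545, 1.552, 2.835, 1.9312, 1.39, 1.5918, 1.5435 → Σ = 12.198
T = 12.198 / 4.3221 = 2.822239… → 2.82

2.82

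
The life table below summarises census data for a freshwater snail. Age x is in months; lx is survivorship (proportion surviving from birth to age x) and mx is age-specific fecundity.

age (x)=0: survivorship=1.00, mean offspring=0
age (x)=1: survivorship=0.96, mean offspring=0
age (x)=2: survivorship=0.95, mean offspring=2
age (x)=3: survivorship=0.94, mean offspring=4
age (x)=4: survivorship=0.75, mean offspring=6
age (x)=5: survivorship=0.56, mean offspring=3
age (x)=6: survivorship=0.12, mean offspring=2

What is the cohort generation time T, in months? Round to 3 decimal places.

3.553

lx·mx: 0, 0, 1.9, 3.76, 4.5, 1.68, 0.24 → R0 = 12.08
x·lx·mx: 0, 0, 3.8, 11.28, 18, 8.4, 1.44 → Σ = 42.92
T = 42.92 / 12.08 = 3.55298… → 3.553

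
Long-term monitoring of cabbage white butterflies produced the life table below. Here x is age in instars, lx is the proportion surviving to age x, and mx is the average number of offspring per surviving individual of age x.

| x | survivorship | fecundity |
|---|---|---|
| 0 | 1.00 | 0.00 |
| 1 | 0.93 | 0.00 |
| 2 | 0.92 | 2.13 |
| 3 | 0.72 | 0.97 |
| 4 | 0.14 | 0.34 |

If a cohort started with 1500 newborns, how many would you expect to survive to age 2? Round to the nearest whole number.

1380

Expected survivors = N0 · l_2 = 1500 × 0.92 = 1380 → 1380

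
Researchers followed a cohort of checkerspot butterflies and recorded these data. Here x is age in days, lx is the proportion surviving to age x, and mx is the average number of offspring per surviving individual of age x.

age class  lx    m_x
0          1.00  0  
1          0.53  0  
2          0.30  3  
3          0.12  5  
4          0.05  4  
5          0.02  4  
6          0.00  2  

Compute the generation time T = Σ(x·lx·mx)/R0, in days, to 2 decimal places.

lx·mx: 0, 0, 0.9, 0.6, 0.2, 0.08, 0 → R0 = 1.78
x·lx·mx: 0, 0, 1.8, 1.8, 0.8, 0.4, 0 → Σ = 4.8
T = 4.8 / 1.78 = 2.696629… → 2.70

2.70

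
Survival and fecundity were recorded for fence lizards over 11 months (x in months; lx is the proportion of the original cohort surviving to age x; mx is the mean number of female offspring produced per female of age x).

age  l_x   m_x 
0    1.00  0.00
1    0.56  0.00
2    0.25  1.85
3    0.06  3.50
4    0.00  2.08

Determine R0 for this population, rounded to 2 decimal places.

lx·mx by age: 0, 0, 0.4625, 0.21, 0
R0 = Σ lx·mx = 0.6725 → 0.67

0.67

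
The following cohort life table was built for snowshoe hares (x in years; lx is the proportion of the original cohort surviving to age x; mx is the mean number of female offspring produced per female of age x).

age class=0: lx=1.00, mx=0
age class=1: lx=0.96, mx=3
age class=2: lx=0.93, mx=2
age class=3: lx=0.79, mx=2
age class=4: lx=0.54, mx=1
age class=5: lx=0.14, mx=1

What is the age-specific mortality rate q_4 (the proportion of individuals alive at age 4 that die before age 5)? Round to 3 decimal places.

q_4 = (l_4 − l_5) / l_4 = (0.54 − 0.14) / 0.54
     = 0.4 / 0.54 = 0.740741… → 0.741

0.741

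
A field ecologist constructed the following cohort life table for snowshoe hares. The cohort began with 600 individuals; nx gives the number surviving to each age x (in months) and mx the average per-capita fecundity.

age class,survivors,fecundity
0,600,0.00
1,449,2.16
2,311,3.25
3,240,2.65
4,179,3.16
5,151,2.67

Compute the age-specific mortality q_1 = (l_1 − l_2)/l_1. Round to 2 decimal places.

lx = nx/n0 = nx/600: 1, 0.74833…, 0.51833…, 0.4, 0.29833…, 0.25167…
q_1 = (l_1 − l_2) / l_1 = (0.748333… − 0.518333…) / 0.748333…
     = 0.23… / 0.748333… = 0.30735… → 0.31

0.31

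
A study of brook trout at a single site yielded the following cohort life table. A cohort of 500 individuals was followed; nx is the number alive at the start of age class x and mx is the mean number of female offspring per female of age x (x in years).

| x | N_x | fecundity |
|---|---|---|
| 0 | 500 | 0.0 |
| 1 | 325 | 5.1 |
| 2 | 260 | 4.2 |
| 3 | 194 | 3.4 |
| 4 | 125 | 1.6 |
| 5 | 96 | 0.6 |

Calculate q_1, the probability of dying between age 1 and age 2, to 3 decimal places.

lx = nx/n0 = nx/500: 1, 0.65, 0.52, 0.388, 0.25, 0.192
q_1 = (l_1 − l_2) / l_1 = (0.65 − 0.52) / 0.65
     = 0.13 / 0.65 = 0.2 → 0.200

0.200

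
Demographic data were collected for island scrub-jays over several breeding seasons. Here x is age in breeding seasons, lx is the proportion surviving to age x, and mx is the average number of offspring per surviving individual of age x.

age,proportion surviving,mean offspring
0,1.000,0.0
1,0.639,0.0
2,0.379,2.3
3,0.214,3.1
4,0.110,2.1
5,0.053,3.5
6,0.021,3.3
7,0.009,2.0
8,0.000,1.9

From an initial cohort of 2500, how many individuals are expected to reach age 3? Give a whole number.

Expected survivors = N0 · l_3 = 2500 × 0.214 = 535 → 535

535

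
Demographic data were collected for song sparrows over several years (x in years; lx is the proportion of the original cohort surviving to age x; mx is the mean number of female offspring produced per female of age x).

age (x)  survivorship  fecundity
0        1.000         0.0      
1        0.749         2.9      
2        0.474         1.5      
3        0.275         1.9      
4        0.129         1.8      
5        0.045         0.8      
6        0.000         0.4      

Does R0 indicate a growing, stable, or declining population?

growing

R0 = Σ lx·mx = 0 + 2.1721 + 0.711 + 0.5225 + 0.2322 + 0.036 + 0 = 3.6738
R0 > 1, so the population is growing.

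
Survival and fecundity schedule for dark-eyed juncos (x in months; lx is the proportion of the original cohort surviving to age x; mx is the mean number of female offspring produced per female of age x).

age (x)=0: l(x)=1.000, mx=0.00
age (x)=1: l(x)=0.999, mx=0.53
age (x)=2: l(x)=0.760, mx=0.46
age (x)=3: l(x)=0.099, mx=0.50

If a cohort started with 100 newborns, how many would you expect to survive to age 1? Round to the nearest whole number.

Expected survivors = N0 · l_1 = 100 × 0.999 = 99.9 → 100

100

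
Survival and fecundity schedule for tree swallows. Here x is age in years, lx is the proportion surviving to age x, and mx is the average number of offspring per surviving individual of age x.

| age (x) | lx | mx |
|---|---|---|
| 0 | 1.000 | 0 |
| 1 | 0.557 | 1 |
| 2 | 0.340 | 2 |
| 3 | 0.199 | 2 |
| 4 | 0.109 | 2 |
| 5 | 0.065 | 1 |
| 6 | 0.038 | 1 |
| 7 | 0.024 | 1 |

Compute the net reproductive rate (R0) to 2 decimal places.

lx·mx by age: 0, 0.557, 0.68, 0.398, 0.218, 0.065, 0.038, 0.024
R0 = Σ lx·mx = 1.98 → 1.98

1.98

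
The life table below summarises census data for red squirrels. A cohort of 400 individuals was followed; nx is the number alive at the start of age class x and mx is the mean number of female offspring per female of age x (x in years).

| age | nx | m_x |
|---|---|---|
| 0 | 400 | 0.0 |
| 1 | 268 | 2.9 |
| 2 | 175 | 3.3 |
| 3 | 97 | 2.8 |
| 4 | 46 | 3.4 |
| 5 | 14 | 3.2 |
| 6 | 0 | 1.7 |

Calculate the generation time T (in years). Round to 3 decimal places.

lx = nx/n0 = nx/400: 1, 0.67, 0.4375, 0.2425, 0.115, 0.035, 0
lx·mx: 0, 1.943, 1.44375, 0.679, 0.391, 0.112, 0 → R0 = 4.56875
x·lx·mx: 0, 1.943, 2.8875, 2.037, 1.564, 0.56, 0 → Σ = 8.9915
T = 8.9915 / 4.56875 = 1.968044… → 1.968

1.968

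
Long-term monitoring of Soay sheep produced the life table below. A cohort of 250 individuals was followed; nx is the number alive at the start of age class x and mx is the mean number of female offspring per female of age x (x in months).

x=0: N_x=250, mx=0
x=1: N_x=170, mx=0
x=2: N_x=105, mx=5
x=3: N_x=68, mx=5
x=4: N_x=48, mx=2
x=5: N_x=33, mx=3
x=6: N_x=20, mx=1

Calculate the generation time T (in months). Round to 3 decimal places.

2.842

lx = nx/n0 = nx/250: 1, 0.68, 0.42, 0.272, 0.192, 0.132, 0.08
lx·mx: 0, 0, 2.1, 1.36, 0.384, 0.396, 0.08 → R0 = 4.32
x·lx·mx: 0, 0, 4.2, 4.08, 1.536, 1.98, 0.48 → Σ = 12.276
T = 12.276 / 4.32 = 2.841667… → 2.842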